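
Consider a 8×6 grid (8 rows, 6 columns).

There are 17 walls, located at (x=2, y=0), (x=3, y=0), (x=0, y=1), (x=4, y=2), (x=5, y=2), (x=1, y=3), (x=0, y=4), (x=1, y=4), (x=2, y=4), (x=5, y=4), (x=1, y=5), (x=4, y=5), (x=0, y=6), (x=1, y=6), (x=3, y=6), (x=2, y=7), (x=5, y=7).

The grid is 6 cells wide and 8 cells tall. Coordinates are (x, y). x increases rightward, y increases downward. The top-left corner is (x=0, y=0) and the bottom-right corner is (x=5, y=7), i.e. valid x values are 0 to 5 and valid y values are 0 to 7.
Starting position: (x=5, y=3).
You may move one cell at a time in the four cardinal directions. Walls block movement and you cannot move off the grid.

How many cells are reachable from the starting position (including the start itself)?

BFS flood-fill from (x=5, y=3):
  Distance 0: (x=5, y=3)
  Distance 1: (x=4, y=3)
  Distance 2: (x=3, y=3), (x=4, y=4)
  Distance 3: (x=3, y=2), (x=2, y=3), (x=3, y=4)
  Distance 4: (x=3, y=1), (x=2, y=2), (x=3, y=5)
  Distance 5: (x=2, y=1), (x=4, y=1), (x=1, y=2), (x=2, y=5)
  Distance 6: (x=4, y=0), (x=1, y=1), (x=5, y=1), (x=0, y=2), (x=2, y=6)
  Distance 7: (x=1, y=0), (x=5, y=0), (x=0, y=3)
  Distance 8: (x=0, y=0)
Total reachable: 23 (grid has 31 open cells total)

Answer: Reachable cells: 23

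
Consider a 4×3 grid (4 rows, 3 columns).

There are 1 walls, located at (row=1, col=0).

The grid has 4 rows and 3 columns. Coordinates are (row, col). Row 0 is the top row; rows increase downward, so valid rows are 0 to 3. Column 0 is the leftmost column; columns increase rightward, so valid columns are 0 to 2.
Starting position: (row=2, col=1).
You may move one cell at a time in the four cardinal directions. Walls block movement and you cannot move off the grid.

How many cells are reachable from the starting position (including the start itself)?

BFS flood-fill from (row=2, col=1):
  Distance 0: (row=2, col=1)
  Distance 1: (row=1, col=1), (row=2, col=0), (row=2, col=2), (row=3, col=1)
  Distance 2: (row=0, col=1), (row=1, col=2), (row=3, col=0), (row=3, col=2)
  Distance 3: (row=0, col=0), (row=0, col=2)
Total reachable: 11 (grid has 11 open cells total)

Answer: Reachable cells: 11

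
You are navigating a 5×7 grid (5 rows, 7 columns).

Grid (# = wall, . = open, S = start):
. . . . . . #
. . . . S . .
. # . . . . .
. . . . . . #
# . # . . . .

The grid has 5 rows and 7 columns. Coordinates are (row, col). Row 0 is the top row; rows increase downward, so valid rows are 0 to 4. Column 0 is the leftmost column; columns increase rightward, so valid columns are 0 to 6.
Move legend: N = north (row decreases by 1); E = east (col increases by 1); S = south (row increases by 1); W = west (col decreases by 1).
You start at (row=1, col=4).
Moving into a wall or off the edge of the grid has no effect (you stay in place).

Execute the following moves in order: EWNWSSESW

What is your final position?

Answer: Final position: (row=3, col=3)

Derivation:
Start: (row=1, col=4)
  E (east): (row=1, col=4) -> (row=1, col=5)
  W (west): (row=1, col=5) -> (row=1, col=4)
  N (north): (row=1, col=4) -> (row=0, col=4)
  W (west): (row=0, col=4) -> (row=0, col=3)
  S (south): (row=0, col=3) -> (row=1, col=3)
  S (south): (row=1, col=3) -> (row=2, col=3)
  E (east): (row=2, col=3) -> (row=2, col=4)
  S (south): (row=2, col=4) -> (row=3, col=4)
  W (west): (row=3, col=4) -> (row=3, col=3)
Final: (row=3, col=3)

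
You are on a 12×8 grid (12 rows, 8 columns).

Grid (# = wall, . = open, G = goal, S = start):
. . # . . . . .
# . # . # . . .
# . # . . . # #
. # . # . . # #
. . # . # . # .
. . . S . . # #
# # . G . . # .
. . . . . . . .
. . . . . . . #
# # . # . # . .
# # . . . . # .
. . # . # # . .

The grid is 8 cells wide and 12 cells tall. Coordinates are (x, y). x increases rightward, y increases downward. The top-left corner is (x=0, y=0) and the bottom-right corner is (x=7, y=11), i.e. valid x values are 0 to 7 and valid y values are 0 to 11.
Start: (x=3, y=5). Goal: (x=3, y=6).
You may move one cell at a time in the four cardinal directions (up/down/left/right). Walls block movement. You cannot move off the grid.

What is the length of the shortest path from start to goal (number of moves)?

Answer: Shortest path length: 1

Derivation:
BFS from (x=3, y=5) until reaching (x=3, y=6):
  Distance 0: (x=3, y=5)
  Distance 1: (x=3, y=4), (x=2, y=5), (x=4, y=5), (x=3, y=6)  <- goal reached here
One shortest path (1 moves): (x=3, y=5) -> (x=3, y=6)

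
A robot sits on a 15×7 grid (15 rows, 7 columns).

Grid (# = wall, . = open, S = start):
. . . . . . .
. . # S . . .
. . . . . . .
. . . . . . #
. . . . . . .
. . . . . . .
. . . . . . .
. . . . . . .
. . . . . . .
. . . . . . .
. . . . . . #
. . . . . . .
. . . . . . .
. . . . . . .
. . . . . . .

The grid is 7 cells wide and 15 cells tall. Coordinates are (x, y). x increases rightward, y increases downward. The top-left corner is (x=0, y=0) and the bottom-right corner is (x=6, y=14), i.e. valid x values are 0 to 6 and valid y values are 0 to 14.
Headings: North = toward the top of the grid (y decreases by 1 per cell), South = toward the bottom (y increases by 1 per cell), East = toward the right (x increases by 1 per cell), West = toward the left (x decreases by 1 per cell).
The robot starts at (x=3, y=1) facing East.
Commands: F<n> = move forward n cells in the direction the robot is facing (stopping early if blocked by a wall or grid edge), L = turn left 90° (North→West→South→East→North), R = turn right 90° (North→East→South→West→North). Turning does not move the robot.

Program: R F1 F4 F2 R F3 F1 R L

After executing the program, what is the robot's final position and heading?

Start: (x=3, y=1), facing East
  R: turn right, now facing South
  F1: move forward 1, now at (x=3, y=2)
  F4: move forward 4, now at (x=3, y=6)
  F2: move forward 2, now at (x=3, y=8)
  R: turn right, now facing West
  F3: move forward 3, now at (x=0, y=8)
  F1: move forward 0/1 (blocked), now at (x=0, y=8)
  R: turn right, now facing North
  L: turn left, now facing West
Final: (x=0, y=8), facing West

Answer: Final position: (x=0, y=8), facing West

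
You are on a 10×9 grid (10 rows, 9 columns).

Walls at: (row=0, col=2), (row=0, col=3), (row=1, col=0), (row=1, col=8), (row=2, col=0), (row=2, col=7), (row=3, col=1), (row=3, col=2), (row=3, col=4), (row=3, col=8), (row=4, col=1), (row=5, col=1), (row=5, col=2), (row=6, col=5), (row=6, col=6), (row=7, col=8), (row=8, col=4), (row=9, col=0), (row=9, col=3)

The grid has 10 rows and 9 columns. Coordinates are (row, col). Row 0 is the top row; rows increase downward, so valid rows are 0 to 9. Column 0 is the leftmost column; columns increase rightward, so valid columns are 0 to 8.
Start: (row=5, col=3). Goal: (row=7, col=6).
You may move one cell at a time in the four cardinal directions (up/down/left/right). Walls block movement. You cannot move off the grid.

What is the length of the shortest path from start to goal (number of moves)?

BFS from (row=5, col=3) until reaching (row=7, col=6):
  Distance 0: (row=5, col=3)
  Distance 1: (row=4, col=3), (row=5, col=4), (row=6, col=3)
  Distance 2: (row=3, col=3), (row=4, col=2), (row=4, col=4), (row=5, col=5), (row=6, col=2), (row=6, col=4), (row=7, col=3)
  Distance 3: (row=2, col=3), (row=4, col=5), (row=5, col=6), (row=6, col=1), (row=7, col=2), (row=7, col=4), (row=8, col=3)
  Distance 4: (row=1, col=3), (row=2, col=2), (row=2, col=4), (row=3, col=5), (row=4, col=6), (row=5, col=7), (row=6, col=0), (row=7, col=1), (row=7, col=5), (row=8, col=2)
  Distance 5: (row=1, col=2), (row=1, col=4), (row=2, col=1), (row=2, col=5), (row=3, col=6), (row=4, col=7), (row=5, col=0), (row=5, col=8), (row=6, col=7), (row=7, col=0), (row=7, col=6), (row=8, col=1), (row=8, col=5), (row=9, col=2)  <- goal reached here
One shortest path (5 moves): (row=5, col=3) -> (row=5, col=4) -> (row=6, col=4) -> (row=7, col=4) -> (row=7, col=5) -> (row=7, col=6)

Answer: Shortest path length: 5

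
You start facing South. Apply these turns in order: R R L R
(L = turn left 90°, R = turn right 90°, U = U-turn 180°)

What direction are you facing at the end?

Answer: Final heading: North

Derivation:
Start: South
  R (right (90° clockwise)) -> West
  R (right (90° clockwise)) -> North
  L (left (90° counter-clockwise)) -> West
  R (right (90° clockwise)) -> North
Final: North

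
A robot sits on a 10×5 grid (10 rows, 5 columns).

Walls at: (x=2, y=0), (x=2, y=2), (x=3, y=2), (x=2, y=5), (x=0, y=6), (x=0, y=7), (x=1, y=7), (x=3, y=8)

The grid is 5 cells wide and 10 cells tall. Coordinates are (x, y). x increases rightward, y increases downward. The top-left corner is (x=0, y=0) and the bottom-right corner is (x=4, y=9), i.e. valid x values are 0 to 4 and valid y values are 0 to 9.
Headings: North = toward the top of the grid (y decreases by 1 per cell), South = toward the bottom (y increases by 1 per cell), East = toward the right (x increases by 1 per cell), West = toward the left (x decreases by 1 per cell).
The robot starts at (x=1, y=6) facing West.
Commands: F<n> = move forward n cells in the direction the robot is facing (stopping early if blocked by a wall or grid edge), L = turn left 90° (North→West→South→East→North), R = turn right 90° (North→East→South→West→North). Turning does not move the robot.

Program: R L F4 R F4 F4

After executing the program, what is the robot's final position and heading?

Answer: Final position: (x=1, y=0), facing North

Derivation:
Start: (x=1, y=6), facing West
  R: turn right, now facing North
  L: turn left, now facing West
  F4: move forward 0/4 (blocked), now at (x=1, y=6)
  R: turn right, now facing North
  F4: move forward 4, now at (x=1, y=2)
  F4: move forward 2/4 (blocked), now at (x=1, y=0)
Final: (x=1, y=0), facing North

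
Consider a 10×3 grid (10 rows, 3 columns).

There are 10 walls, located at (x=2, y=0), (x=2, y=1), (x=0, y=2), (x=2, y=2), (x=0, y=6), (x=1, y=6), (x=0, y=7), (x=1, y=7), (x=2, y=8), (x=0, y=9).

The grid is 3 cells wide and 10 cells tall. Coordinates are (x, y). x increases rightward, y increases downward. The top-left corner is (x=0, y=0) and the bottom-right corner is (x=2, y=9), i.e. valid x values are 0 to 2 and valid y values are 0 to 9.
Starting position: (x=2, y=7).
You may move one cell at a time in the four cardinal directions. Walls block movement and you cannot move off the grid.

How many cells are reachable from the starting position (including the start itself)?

BFS flood-fill from (x=2, y=7):
  Distance 0: (x=2, y=7)
  Distance 1: (x=2, y=6)
  Distance 2: (x=2, y=5)
  Distance 3: (x=2, y=4), (x=1, y=5)
  Distance 4: (x=2, y=3), (x=1, y=4), (x=0, y=5)
  Distance 5: (x=1, y=3), (x=0, y=4)
  Distance 6: (x=1, y=2), (x=0, y=3)
  Distance 7: (x=1, y=1)
  Distance 8: (x=1, y=0), (x=0, y=1)
  Distance 9: (x=0, y=0)
Total reachable: 16 (grid has 20 open cells total)

Answer: Reachable cells: 16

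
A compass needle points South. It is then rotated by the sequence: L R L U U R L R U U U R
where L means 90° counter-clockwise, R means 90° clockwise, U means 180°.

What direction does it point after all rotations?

Start: South
  L (left (90° counter-clockwise)) -> East
  R (right (90° clockwise)) -> South
  L (left (90° counter-clockwise)) -> East
  U (U-turn (180°)) -> West
  U (U-turn (180°)) -> East
  R (right (90° clockwise)) -> South
  L (left (90° counter-clockwise)) -> East
  R (right (90° clockwise)) -> South
  U (U-turn (180°)) -> North
  U (U-turn (180°)) -> South
  U (U-turn (180°)) -> North
  R (right (90° clockwise)) -> East
Final: East

Answer: Final heading: East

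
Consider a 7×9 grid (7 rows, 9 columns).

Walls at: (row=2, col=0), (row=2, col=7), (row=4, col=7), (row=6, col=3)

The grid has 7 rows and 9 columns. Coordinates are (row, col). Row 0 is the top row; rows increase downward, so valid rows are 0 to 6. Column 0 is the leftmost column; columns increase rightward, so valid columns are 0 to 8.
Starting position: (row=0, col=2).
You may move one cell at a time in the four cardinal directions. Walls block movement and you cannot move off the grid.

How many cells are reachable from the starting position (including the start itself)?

Answer: Reachable cells: 59

Derivation:
BFS flood-fill from (row=0, col=2):
  Distance 0: (row=0, col=2)
  Distance 1: (row=0, col=1), (row=0, col=3), (row=1, col=2)
  Distance 2: (row=0, col=0), (row=0, col=4), (row=1, col=1), (row=1, col=3), (row=2, col=2)
  Distance 3: (row=0, col=5), (row=1, col=0), (row=1, col=4), (row=2, col=1), (row=2, col=3), (row=3, col=2)
  Distance 4: (row=0, col=6), (row=1, col=5), (row=2, col=4), (row=3, col=1), (row=3, col=3), (row=4, col=2)
  Distance 5: (row=0, col=7), (row=1, col=6), (row=2, col=5), (row=3, col=0), (row=3, col=4), (row=4, col=1), (row=4, col=3), (row=5, col=2)
  Distance 6: (row=0, col=8), (row=1, col=7), (row=2, col=6), (row=3, col=5), (row=4, col=0), (row=4, col=4), (row=5, col=1), (row=5, col=3), (row=6, col=2)
  Distance 7: (row=1, col=8), (row=3, col=6), (row=4, col=5), (row=5, col=0), (row=5, col=4), (row=6, col=1)
  Distance 8: (row=2, col=8), (row=3, col=7), (row=4, col=6), (row=5, col=5), (row=6, col=0), (row=6, col=4)
  Distance 9: (row=3, col=8), (row=5, col=6), (row=6, col=5)
  Distance 10: (row=4, col=8), (row=5, col=7), (row=6, col=6)
  Distance 11: (row=5, col=8), (row=6, col=7)
  Distance 12: (row=6, col=8)
Total reachable: 59 (grid has 59 open cells total)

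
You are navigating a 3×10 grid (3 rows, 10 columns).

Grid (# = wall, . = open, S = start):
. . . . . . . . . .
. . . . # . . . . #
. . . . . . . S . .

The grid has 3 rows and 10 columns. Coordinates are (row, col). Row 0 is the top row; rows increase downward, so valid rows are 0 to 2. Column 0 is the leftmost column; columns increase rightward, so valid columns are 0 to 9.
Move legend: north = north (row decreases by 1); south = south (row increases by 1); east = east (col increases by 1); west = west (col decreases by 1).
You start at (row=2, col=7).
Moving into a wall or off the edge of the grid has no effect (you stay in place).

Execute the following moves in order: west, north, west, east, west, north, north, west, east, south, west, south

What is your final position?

Start: (row=2, col=7)
  west (west): (row=2, col=7) -> (row=2, col=6)
  north (north): (row=2, col=6) -> (row=1, col=6)
  west (west): (row=1, col=6) -> (row=1, col=5)
  east (east): (row=1, col=5) -> (row=1, col=6)
  west (west): (row=1, col=6) -> (row=1, col=5)
  north (north): (row=1, col=5) -> (row=0, col=5)
  north (north): blocked, stay at (row=0, col=5)
  west (west): (row=0, col=5) -> (row=0, col=4)
  east (east): (row=0, col=4) -> (row=0, col=5)
  south (south): (row=0, col=5) -> (row=1, col=5)
  west (west): blocked, stay at (row=1, col=5)
  south (south): (row=1, col=5) -> (row=2, col=5)
Final: (row=2, col=5)

Answer: Final position: (row=2, col=5)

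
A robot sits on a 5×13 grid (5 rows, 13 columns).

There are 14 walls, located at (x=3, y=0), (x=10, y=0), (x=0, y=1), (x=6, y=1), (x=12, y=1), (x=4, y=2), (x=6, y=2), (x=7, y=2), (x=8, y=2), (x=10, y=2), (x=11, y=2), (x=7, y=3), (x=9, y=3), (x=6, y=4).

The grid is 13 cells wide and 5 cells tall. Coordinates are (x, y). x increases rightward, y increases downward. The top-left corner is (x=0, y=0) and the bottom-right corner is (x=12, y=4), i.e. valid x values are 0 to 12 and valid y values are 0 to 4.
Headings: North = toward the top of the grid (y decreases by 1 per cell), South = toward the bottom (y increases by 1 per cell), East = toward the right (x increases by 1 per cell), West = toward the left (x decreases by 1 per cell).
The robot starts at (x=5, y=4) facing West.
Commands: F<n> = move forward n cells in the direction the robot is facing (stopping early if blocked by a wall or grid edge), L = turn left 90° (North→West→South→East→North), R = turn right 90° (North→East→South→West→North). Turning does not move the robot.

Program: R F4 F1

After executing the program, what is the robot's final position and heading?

Answer: Final position: (x=5, y=0), facing North

Derivation:
Start: (x=5, y=4), facing West
  R: turn right, now facing North
  F4: move forward 4, now at (x=5, y=0)
  F1: move forward 0/1 (blocked), now at (x=5, y=0)
Final: (x=5, y=0), facing North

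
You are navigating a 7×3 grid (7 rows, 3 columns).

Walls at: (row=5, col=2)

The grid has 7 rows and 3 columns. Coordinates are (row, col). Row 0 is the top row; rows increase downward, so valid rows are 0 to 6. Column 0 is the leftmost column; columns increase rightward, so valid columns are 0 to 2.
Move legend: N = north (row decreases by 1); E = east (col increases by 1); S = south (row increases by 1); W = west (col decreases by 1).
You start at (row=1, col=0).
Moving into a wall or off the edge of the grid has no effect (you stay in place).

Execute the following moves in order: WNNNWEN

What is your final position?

Start: (row=1, col=0)
  W (west): blocked, stay at (row=1, col=0)
  N (north): (row=1, col=0) -> (row=0, col=0)
  N (north): blocked, stay at (row=0, col=0)
  N (north): blocked, stay at (row=0, col=0)
  W (west): blocked, stay at (row=0, col=0)
  E (east): (row=0, col=0) -> (row=0, col=1)
  N (north): blocked, stay at (row=0, col=1)
Final: (row=0, col=1)

Answer: Final position: (row=0, col=1)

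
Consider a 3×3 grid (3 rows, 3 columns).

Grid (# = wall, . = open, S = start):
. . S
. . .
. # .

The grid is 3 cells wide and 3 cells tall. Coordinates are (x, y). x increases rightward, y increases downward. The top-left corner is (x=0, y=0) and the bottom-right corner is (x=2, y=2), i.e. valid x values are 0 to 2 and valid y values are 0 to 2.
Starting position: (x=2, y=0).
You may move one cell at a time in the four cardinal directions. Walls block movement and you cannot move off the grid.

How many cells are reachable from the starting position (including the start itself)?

BFS flood-fill from (x=2, y=0):
  Distance 0: (x=2, y=0)
  Distance 1: (x=1, y=0), (x=2, y=1)
  Distance 2: (x=0, y=0), (x=1, y=1), (x=2, y=2)
  Distance 3: (x=0, y=1)
  Distance 4: (x=0, y=2)
Total reachable: 8 (grid has 8 open cells total)

Answer: Reachable cells: 8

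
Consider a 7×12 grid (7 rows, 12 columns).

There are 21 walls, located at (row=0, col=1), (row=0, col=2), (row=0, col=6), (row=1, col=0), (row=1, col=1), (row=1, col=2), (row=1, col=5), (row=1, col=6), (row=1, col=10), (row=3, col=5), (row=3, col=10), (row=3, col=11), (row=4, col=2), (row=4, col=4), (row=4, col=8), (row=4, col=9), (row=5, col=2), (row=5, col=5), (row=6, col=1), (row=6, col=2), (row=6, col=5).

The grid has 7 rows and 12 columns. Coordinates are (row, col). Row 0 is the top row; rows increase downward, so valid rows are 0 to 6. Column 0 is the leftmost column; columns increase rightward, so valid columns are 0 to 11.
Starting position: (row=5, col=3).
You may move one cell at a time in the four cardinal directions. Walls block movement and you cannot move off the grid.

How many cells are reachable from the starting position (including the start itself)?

Answer: Reachable cells: 62

Derivation:
BFS flood-fill from (row=5, col=3):
  Distance 0: (row=5, col=3)
  Distance 1: (row=4, col=3), (row=5, col=4), (row=6, col=3)
  Distance 2: (row=3, col=3), (row=6, col=4)
  Distance 3: (row=2, col=3), (row=3, col=2), (row=3, col=4)
  Distance 4: (row=1, col=3), (row=2, col=2), (row=2, col=4), (row=3, col=1)
  Distance 5: (row=0, col=3), (row=1, col=4), (row=2, col=1), (row=2, col=5), (row=3, col=0), (row=4, col=1)
  Distance 6: (row=0, col=4), (row=2, col=0), (row=2, col=6), (row=4, col=0), (row=5, col=1)
  Distance 7: (row=0, col=5), (row=2, col=7), (row=3, col=6), (row=5, col=0)
  Distance 8: (row=1, col=7), (row=2, col=8), (row=3, col=7), (row=4, col=6), (row=6, col=0)
  Distance 9: (row=0, col=7), (row=1, col=8), (row=2, col=9), (row=3, col=8), (row=4, col=5), (row=4, col=7), (row=5, col=6)
  Distance 10: (row=0, col=8), (row=1, col=9), (row=2, col=10), (row=3, col=9), (row=5, col=7), (row=6, col=6)
  Distance 11: (row=0, col=9), (row=2, col=11), (row=5, col=8), (row=6, col=7)
  Distance 12: (row=0, col=10), (row=1, col=11), (row=5, col=9), (row=6, col=8)
  Distance 13: (row=0, col=11), (row=5, col=10), (row=6, col=9)
  Distance 14: (row=4, col=10), (row=5, col=11), (row=6, col=10)
  Distance 15: (row=4, col=11), (row=6, col=11)
Total reachable: 62 (grid has 63 open cells total)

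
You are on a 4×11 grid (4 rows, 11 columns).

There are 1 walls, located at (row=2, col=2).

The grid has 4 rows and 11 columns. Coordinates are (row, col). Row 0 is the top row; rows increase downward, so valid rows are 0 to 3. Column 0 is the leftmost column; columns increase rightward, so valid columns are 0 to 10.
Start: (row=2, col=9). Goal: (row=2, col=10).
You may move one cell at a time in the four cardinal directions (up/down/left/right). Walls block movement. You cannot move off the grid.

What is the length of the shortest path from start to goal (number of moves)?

Answer: Shortest path length: 1

Derivation:
BFS from (row=2, col=9) until reaching (row=2, col=10):
  Distance 0: (row=2, col=9)
  Distance 1: (row=1, col=9), (row=2, col=8), (row=2, col=10), (row=3, col=9)  <- goal reached here
One shortest path (1 moves): (row=2, col=9) -> (row=2, col=10)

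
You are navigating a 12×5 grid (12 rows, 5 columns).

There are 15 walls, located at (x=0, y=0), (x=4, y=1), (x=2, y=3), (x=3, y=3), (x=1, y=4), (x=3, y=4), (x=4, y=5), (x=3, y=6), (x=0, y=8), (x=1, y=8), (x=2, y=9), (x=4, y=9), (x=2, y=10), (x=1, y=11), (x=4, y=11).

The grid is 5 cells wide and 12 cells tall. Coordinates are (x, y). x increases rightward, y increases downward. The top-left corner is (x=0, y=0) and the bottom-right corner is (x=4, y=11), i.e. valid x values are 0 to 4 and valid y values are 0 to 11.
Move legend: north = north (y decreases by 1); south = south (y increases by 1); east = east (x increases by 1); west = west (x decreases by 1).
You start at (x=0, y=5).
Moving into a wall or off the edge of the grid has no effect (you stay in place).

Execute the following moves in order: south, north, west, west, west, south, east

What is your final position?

Answer: Final position: (x=1, y=6)

Derivation:
Start: (x=0, y=5)
  south (south): (x=0, y=5) -> (x=0, y=6)
  north (north): (x=0, y=6) -> (x=0, y=5)
  [×3]west (west): blocked, stay at (x=0, y=5)
  south (south): (x=0, y=5) -> (x=0, y=6)
  east (east): (x=0, y=6) -> (x=1, y=6)
Final: (x=1, y=6)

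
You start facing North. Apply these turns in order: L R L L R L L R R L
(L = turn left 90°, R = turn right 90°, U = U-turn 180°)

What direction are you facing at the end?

Answer: Final heading: South

Derivation:
Start: North
  L (left (90° counter-clockwise)) -> West
  R (right (90° clockwise)) -> North
  L (left (90° counter-clockwise)) -> West
  L (left (90° counter-clockwise)) -> South
  R (right (90° clockwise)) -> West
  L (left (90° counter-clockwise)) -> South
  L (left (90° counter-clockwise)) -> East
  R (right (90° clockwise)) -> South
  R (right (90° clockwise)) -> West
  L (left (90° counter-clockwise)) -> South
Final: South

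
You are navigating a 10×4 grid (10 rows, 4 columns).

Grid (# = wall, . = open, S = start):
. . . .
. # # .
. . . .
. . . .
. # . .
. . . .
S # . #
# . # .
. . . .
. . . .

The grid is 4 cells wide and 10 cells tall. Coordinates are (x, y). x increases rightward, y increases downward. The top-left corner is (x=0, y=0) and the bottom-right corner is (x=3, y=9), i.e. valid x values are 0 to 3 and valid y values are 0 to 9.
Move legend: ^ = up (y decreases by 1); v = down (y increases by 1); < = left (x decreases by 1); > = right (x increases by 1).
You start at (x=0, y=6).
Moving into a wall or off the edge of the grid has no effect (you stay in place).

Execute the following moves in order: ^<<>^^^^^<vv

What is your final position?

Answer: Final position: (x=0, y=6)

Derivation:
Start: (x=0, y=6)
  ^ (up): (x=0, y=6) -> (x=0, y=5)
  < (left): blocked, stay at (x=0, y=5)
  < (left): blocked, stay at (x=0, y=5)
  > (right): (x=0, y=5) -> (x=1, y=5)
  [×5]^ (up): blocked, stay at (x=1, y=5)
  < (left): (x=1, y=5) -> (x=0, y=5)
  v (down): (x=0, y=5) -> (x=0, y=6)
  v (down): blocked, stay at (x=0, y=6)
Final: (x=0, y=6)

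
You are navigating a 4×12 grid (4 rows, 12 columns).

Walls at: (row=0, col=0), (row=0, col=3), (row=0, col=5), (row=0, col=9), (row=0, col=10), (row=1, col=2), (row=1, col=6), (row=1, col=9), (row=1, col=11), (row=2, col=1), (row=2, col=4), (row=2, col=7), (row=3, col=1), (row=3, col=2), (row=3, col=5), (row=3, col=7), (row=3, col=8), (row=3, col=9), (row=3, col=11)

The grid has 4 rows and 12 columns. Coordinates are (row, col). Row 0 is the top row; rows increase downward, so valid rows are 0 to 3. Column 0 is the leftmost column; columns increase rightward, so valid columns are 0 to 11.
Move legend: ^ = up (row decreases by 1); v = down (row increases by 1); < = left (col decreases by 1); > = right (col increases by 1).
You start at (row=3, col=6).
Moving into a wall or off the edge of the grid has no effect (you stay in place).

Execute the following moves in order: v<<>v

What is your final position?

Answer: Final position: (row=3, col=6)

Derivation:
Start: (row=3, col=6)
  v (down): blocked, stay at (row=3, col=6)
  < (left): blocked, stay at (row=3, col=6)
  < (left): blocked, stay at (row=3, col=6)
  > (right): blocked, stay at (row=3, col=6)
  v (down): blocked, stay at (row=3, col=6)
Final: (row=3, col=6)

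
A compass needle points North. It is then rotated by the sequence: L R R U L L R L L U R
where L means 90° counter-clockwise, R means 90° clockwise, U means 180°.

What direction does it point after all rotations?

Answer: Final heading: West

Derivation:
Start: North
  L (left (90° counter-clockwise)) -> West
  R (right (90° clockwise)) -> North
  R (right (90° clockwise)) -> East
  U (U-turn (180°)) -> West
  L (left (90° counter-clockwise)) -> South
  L (left (90° counter-clockwise)) -> East
  R (right (90° clockwise)) -> South
  L (left (90° counter-clockwise)) -> East
  L (left (90° counter-clockwise)) -> North
  U (U-turn (180°)) -> South
  R (right (90° clockwise)) -> West
Final: West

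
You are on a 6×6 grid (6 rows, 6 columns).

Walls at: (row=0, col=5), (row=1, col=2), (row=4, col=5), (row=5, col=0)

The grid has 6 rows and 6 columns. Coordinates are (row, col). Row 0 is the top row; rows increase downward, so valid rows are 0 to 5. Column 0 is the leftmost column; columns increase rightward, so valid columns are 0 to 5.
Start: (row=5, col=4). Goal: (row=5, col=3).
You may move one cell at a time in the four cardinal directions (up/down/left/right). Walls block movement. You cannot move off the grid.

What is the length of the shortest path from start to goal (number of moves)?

BFS from (row=5, col=4) until reaching (row=5, col=3):
  Distance 0: (row=5, col=4)
  Distance 1: (row=4, col=4), (row=5, col=3), (row=5, col=5)  <- goal reached here
One shortest path (1 moves): (row=5, col=4) -> (row=5, col=3)

Answer: Shortest path length: 1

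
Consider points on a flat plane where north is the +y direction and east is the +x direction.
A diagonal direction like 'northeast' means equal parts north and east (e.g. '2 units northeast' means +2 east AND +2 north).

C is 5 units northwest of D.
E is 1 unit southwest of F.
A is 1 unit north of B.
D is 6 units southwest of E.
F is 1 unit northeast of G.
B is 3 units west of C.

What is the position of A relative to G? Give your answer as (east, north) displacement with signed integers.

Answer: A is at (east=-14, north=0) relative to G.

Derivation:
Place G at the origin (east=0, north=0).
  F is 1 unit northeast of G: delta (east=+1, north=+1); F at (east=1, north=1).
  E is 1 unit southwest of F: delta (east=-1, north=-1); E at (east=0, north=0).
  D is 6 units southwest of E: delta (east=-6, north=-6); D at (east=-6, north=-6).
  C is 5 units northwest of D: delta (east=-5, north=+5); C at (east=-11, north=-1).
  B is 3 units west of C: delta (east=-3, north=+0); B at (east=-14, north=-1).
  A is 1 unit north of B: delta (east=+0, north=+1); A at (east=-14, north=0).
Therefore A relative to G: (east=-14, north=0).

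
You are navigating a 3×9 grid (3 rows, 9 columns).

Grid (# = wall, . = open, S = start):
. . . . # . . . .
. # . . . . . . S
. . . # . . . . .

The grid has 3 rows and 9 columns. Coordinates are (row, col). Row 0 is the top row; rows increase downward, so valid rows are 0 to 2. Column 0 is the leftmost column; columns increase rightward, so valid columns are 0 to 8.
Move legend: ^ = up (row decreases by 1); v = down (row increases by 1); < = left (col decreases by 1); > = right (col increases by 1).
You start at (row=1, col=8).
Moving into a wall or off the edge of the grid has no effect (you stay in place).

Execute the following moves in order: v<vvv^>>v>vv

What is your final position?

Answer: Final position: (row=2, col=8)

Derivation:
Start: (row=1, col=8)
  v (down): (row=1, col=8) -> (row=2, col=8)
  < (left): (row=2, col=8) -> (row=2, col=7)
  [×3]v (down): blocked, stay at (row=2, col=7)
  ^ (up): (row=2, col=7) -> (row=1, col=7)
  > (right): (row=1, col=7) -> (row=1, col=8)
  > (right): blocked, stay at (row=1, col=8)
  v (down): (row=1, col=8) -> (row=2, col=8)
  > (right): blocked, stay at (row=2, col=8)
  v (down): blocked, stay at (row=2, col=8)
  v (down): blocked, stay at (row=2, col=8)
Final: (row=2, col=8)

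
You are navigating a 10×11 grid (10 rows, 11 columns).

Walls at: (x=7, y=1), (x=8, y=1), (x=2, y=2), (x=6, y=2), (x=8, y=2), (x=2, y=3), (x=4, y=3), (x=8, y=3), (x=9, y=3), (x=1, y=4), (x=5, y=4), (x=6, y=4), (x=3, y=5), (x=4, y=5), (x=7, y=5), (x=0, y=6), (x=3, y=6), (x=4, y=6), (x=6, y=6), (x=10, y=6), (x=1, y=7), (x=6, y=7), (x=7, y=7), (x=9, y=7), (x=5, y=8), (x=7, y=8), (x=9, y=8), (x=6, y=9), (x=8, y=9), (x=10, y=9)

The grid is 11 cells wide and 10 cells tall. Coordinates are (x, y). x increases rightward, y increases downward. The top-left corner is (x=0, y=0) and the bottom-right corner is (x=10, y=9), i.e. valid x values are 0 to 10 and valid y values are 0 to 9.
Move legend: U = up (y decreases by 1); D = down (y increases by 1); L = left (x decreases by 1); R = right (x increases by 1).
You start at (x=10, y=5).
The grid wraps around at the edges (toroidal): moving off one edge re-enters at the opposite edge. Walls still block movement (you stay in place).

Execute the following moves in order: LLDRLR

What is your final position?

Answer: Final position: (x=9, y=6)

Derivation:
Start: (x=10, y=5)
  L (left): (x=10, y=5) -> (x=9, y=5)
  L (left): (x=9, y=5) -> (x=8, y=5)
  D (down): (x=8, y=5) -> (x=8, y=6)
  R (right): (x=8, y=6) -> (x=9, y=6)
  L (left): (x=9, y=6) -> (x=8, y=6)
  R (right): (x=8, y=6) -> (x=9, y=6)
Final: (x=9, y=6)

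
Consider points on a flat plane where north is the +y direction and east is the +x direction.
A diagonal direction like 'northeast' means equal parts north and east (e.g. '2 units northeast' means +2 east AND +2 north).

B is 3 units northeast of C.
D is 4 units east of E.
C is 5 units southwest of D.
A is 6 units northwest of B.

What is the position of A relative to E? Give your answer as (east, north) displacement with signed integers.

Place E at the origin (east=0, north=0).
  D is 4 units east of E: delta (east=+4, north=+0); D at (east=4, north=0).
  C is 5 units southwest of D: delta (east=-5, north=-5); C at (east=-1, north=-5).
  B is 3 units northeast of C: delta (east=+3, north=+3); B at (east=2, north=-2).
  A is 6 units northwest of B: delta (east=-6, north=+6); A at (east=-4, north=4).
Therefore A relative to E: (east=-4, north=4).

Answer: A is at (east=-4, north=4) relative to E.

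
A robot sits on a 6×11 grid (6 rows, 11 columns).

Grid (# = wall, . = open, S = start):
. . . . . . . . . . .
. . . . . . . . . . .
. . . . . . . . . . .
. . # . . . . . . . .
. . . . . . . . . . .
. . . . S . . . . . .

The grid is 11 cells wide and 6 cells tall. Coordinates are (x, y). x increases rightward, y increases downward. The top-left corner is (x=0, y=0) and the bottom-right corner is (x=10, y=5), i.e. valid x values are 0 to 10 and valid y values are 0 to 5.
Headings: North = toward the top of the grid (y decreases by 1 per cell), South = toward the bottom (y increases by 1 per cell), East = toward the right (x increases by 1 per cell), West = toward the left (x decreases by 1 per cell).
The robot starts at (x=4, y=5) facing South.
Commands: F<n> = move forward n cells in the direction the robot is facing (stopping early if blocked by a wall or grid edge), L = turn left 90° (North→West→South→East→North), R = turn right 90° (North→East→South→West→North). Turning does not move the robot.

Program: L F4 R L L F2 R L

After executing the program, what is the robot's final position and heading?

Start: (x=4, y=5), facing South
  L: turn left, now facing East
  F4: move forward 4, now at (x=8, y=5)
  R: turn right, now facing South
  L: turn left, now facing East
  L: turn left, now facing North
  F2: move forward 2, now at (x=8, y=3)
  R: turn right, now facing East
  L: turn left, now facing North
Final: (x=8, y=3), facing North

Answer: Final position: (x=8, y=3), facing North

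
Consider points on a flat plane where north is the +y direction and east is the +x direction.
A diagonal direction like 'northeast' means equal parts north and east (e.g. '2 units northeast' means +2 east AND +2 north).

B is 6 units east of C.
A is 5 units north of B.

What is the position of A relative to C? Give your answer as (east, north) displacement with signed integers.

Answer: A is at (east=6, north=5) relative to C.

Derivation:
Place C at the origin (east=0, north=0).
  B is 6 units east of C: delta (east=+6, north=+0); B at (east=6, north=0).
  A is 5 units north of B: delta (east=+0, north=+5); A at (east=6, north=5).
Therefore A relative to C: (east=6, north=5).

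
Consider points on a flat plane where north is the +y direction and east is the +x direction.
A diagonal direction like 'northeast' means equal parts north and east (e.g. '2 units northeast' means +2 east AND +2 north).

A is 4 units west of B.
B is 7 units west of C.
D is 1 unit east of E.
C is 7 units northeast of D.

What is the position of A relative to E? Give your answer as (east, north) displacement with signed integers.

Place E at the origin (east=0, north=0).
  D is 1 unit east of E: delta (east=+1, north=+0); D at (east=1, north=0).
  C is 7 units northeast of D: delta (east=+7, north=+7); C at (east=8, north=7).
  B is 7 units west of C: delta (east=-7, north=+0); B at (east=1, north=7).
  A is 4 units west of B: delta (east=-4, north=+0); A at (east=-3, north=7).
Therefore A relative to E: (east=-3, north=7).

Answer: A is at (east=-3, north=7) relative to E.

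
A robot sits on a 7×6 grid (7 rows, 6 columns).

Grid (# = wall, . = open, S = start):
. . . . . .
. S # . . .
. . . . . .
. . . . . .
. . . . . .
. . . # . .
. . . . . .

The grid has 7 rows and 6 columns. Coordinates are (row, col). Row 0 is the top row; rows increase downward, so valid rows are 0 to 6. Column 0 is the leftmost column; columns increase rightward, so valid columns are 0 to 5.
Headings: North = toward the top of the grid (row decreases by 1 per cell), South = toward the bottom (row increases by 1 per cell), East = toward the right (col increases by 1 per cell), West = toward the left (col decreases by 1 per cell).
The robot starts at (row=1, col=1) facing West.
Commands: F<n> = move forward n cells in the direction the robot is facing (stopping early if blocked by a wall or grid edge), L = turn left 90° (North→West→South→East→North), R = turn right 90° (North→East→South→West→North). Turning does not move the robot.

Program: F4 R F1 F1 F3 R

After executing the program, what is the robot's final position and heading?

Answer: Final position: (row=0, col=0), facing East

Derivation:
Start: (row=1, col=1), facing West
  F4: move forward 1/4 (blocked), now at (row=1, col=0)
  R: turn right, now facing North
  F1: move forward 1, now at (row=0, col=0)
  F1: move forward 0/1 (blocked), now at (row=0, col=0)
  F3: move forward 0/3 (blocked), now at (row=0, col=0)
  R: turn right, now facing East
Final: (row=0, col=0), facing East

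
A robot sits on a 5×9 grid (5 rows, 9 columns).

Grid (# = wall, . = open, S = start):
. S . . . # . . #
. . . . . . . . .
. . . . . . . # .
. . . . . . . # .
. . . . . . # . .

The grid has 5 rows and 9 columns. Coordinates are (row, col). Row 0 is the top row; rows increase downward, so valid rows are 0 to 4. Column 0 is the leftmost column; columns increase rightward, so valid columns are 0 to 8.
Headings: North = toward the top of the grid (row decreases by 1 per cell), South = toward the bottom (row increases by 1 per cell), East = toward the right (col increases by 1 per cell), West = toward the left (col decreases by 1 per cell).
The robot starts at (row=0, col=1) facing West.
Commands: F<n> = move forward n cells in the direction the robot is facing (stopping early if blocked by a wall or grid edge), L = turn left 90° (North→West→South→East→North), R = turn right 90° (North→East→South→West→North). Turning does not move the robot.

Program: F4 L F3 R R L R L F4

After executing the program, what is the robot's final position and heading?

Start: (row=0, col=1), facing West
  F4: move forward 1/4 (blocked), now at (row=0, col=0)
  L: turn left, now facing South
  F3: move forward 3, now at (row=3, col=0)
  R: turn right, now facing West
  R: turn right, now facing North
  L: turn left, now facing West
  R: turn right, now facing North
  L: turn left, now facing West
  F4: move forward 0/4 (blocked), now at (row=3, col=0)
Final: (row=3, col=0), facing West

Answer: Final position: (row=3, col=0), facing West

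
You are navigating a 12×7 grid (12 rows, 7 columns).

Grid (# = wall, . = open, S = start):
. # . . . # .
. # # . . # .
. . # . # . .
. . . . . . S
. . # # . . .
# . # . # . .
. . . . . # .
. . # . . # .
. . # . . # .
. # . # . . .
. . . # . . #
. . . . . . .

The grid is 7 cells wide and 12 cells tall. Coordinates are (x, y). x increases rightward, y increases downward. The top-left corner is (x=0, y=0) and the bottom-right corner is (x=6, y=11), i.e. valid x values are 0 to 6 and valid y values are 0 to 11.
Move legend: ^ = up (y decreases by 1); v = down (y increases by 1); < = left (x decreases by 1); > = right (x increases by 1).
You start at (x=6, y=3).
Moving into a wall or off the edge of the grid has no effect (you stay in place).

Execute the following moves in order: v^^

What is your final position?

Start: (x=6, y=3)
  v (down): (x=6, y=3) -> (x=6, y=4)
  ^ (up): (x=6, y=4) -> (x=6, y=3)
  ^ (up): (x=6, y=3) -> (x=6, y=2)
Final: (x=6, y=2)

Answer: Final position: (x=6, y=2)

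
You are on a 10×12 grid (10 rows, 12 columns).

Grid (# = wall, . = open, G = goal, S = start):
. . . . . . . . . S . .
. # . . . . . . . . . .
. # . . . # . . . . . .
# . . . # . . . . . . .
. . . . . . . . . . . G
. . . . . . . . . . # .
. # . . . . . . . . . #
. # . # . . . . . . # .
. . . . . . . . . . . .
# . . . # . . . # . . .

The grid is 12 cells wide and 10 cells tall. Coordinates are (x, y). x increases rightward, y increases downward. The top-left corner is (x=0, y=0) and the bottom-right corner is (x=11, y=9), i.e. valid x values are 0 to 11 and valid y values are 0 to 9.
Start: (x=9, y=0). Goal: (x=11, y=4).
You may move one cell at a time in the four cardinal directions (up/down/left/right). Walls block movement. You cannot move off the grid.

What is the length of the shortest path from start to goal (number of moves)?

Answer: Shortest path length: 6

Derivation:
BFS from (x=9, y=0) until reaching (x=11, y=4):
  Distance 0: (x=9, y=0)
  Distance 1: (x=8, y=0), (x=10, y=0), (x=9, y=1)
  Distance 2: (x=7, y=0), (x=11, y=0), (x=8, y=1), (x=10, y=1), (x=9, y=2)
  Distance 3: (x=6, y=0), (x=7, y=1), (x=11, y=1), (x=8, y=2), (x=10, y=2), (x=9, y=3)
  Distance 4: (x=5, y=0), (x=6, y=1), (x=7, y=2), (x=11, y=2), (x=8, y=3), (x=10, y=3), (x=9, y=4)
  Distance 5: (x=4, y=0), (x=5, y=1), (x=6, y=2), (x=7, y=3), (x=11, y=3), (x=8, y=4), (x=10, y=4), (x=9, y=5)
  Distance 6: (x=3, y=0), (x=4, y=1), (x=6, y=3), (x=7, y=4), (x=11, y=4), (x=8, y=5), (x=9, y=6)  <- goal reached here
One shortest path (6 moves): (x=9, y=0) -> (x=10, y=0) -> (x=11, y=0) -> (x=11, y=1) -> (x=11, y=2) -> (x=11, y=3) -> (x=11, y=4)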